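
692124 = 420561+271563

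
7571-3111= 4460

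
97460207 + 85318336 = 182778543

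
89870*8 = 718960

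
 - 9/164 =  - 1 + 155/164= - 0.05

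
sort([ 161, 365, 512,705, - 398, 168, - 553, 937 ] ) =[ - 553, - 398, 161 , 168, 365, 512, 705, 937 ] 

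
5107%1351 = 1054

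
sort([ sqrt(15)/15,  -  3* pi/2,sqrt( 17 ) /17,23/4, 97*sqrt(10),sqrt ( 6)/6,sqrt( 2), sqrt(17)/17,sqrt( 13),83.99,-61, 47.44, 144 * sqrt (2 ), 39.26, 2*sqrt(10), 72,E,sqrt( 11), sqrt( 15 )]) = [ - 61, - 3*pi/2, sqrt( 17) /17, sqrt ( 17 )/17,sqrt( 15 ) /15, sqrt(6 )/6, sqrt( 2),E, sqrt ( 11), sqrt( 13 ), sqrt( 15),23/4, 2*sqrt(10), 39.26, 47.44, 72, 83.99, 144*sqrt( 2) , 97*sqrt(10 )]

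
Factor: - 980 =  - 2^2*5^1*7^2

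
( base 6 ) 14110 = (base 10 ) 2202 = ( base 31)291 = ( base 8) 4232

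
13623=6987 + 6636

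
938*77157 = 72373266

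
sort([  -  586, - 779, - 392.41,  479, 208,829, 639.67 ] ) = [ - 779, - 586, - 392.41,208, 479,  639.67, 829] 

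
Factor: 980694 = 2^1*3^3*11^1*13^1*127^1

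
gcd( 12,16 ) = 4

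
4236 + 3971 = 8207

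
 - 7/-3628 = 7/3628 = 0.00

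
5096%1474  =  674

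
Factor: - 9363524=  - 2^2*103^1 * 22727^1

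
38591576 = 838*46052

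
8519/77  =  110 + 7/11 = 110.64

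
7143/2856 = 2381/952 = 2.50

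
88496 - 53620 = 34876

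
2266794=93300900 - 91034106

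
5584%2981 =2603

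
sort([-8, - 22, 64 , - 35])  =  [ - 35 , -22, -8, 64] 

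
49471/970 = 51 + 1/970 =51.00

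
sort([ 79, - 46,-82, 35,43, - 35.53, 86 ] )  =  [ - 82, - 46, - 35.53, 35,43,79,86]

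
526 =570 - 44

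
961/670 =961/670 = 1.43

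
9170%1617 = 1085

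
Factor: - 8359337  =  - 7^1*29^1*41179^1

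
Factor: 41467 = 41467^1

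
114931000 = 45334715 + 69596285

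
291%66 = 27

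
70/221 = 70/221= 0.32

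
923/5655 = 71/435 = 0.16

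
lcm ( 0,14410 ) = 0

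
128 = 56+72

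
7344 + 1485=8829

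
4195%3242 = 953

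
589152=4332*136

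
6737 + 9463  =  16200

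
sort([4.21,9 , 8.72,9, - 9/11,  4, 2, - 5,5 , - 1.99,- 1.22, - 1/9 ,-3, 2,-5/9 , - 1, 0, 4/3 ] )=[ - 5 ,-3,-1.99,-1.22, - 1, - 9/11,-5/9,  -  1/9,0,  4/3, 2,2,4,4.21,5,8.72,9,9 ] 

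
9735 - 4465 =5270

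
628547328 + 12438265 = 640985593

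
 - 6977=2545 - 9522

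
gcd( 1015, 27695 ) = 145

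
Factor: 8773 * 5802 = 2^1*3^1*31^1*283^1 * 967^1  =  50900946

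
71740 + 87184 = 158924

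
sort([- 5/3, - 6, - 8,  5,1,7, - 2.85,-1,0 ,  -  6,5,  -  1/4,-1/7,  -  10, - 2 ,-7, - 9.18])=[ - 10,-9.18, - 8,  -  7,  -  6, - 6,-2.85 , - 2,-5/3,-1 , - 1/4, - 1/7,0,1,5, 5, 7] 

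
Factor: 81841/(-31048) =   -  2^( -3)*223^1*367^1*3881^(-1 ) 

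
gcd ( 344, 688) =344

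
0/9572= 0= 0.00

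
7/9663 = 7/9663 = 0.00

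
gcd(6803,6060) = 1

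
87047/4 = 87047/4 = 21761.75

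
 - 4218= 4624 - 8842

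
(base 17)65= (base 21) 52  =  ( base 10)107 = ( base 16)6B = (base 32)3B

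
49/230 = 49/230 = 0.21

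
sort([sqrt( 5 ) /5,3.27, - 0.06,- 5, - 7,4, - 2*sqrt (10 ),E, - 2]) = [ - 7,-2*sqrt ( 10 ),  -  5,  -  2, - 0.06, sqrt(5 )/5,  E, 3.27,4]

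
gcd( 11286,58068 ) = 18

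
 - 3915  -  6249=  - 10164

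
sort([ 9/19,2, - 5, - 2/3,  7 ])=[ - 5, - 2/3,9/19,2,7] 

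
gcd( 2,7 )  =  1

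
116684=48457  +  68227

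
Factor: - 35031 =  - 3^1*11677^1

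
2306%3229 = 2306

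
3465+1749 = 5214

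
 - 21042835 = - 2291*9185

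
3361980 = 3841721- 479741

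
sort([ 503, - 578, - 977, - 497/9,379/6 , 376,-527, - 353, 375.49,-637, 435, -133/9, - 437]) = [-977, - 637, - 578, - 527, - 437, - 353, - 497/9, - 133/9, 379/6, 375.49, 376,435,  503]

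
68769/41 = 1677+ 12/41 = 1677.29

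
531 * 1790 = 950490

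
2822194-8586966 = - 5764772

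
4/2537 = 4/2537 = 0.00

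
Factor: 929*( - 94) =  -87326 = -2^1*47^1*929^1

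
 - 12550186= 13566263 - 26116449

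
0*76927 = 0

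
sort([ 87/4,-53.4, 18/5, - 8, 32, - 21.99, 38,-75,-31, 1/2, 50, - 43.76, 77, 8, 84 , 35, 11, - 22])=[-75,-53.4,-43.76, -31, - 22,  -  21.99, -8,  1/2 , 18/5, 8,11,  87/4, 32, 35, 38, 50, 77, 84]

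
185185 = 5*37037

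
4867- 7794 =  - 2927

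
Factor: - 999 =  - 3^3 *37^1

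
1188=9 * 132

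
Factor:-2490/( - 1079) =30/13 = 2^1*3^1*5^1*13^ ( - 1)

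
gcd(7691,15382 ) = 7691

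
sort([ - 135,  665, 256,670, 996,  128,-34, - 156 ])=[ - 156, - 135 , - 34, 128, 256,665, 670, 996 ]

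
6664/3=2221 + 1/3 = 2221.33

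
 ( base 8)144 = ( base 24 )44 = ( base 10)100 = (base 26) 3m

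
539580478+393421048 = 933001526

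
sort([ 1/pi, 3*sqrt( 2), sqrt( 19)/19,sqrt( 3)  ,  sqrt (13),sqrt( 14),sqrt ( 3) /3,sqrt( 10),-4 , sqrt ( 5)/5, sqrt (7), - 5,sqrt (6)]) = [ -5, - 4 , sqrt(19)/19,1/pi,sqrt(5)/5,sqrt( 3)/3, sqrt( 3) , sqrt(6),  sqrt( 7),sqrt(10),sqrt(13 ), sqrt( 14),3*sqrt( 2)]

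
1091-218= 873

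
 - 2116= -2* 1058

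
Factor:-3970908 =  - 2^2 * 3^2*73^1 * 1511^1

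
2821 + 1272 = 4093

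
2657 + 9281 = 11938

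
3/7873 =3/7873 = 0.00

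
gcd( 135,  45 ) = 45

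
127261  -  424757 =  - 297496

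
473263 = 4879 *97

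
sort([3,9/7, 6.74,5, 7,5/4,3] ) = [ 5/4, 9/7, 3, 3, 5,6.74, 7] 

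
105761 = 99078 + 6683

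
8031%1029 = 828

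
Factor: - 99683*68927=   -  83^1*1201^1*68927^1 = -6870850141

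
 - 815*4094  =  -3336610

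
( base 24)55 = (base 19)6b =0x7d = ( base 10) 125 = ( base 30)45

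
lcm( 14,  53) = 742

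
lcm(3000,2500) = 15000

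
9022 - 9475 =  - 453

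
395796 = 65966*6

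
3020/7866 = 1510/3933 = 0.38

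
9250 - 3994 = 5256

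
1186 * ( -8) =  -9488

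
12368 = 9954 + 2414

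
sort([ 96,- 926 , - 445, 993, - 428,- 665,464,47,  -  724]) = [ - 926, - 724,-665, - 445, - 428,47,96,464,  993 ]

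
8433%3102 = 2229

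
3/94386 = 1/31462 = 0.00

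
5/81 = 5/81 = 0.06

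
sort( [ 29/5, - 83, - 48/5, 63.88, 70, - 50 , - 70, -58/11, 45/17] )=[ - 83, - 70, - 50  , - 48/5,  -  58/11, 45/17, 29/5, 63.88,70]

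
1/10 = 1/10 = 0.10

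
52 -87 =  - 35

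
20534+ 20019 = 40553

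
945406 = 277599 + 667807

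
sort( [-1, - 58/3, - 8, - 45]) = [ - 45,-58/3, -8 ,  -  1]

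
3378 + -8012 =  - 4634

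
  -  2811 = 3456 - 6267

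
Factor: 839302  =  2^1 *419651^1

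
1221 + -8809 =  - 7588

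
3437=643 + 2794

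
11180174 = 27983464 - 16803290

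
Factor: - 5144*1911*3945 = -38780075880 =- 2^3*3^2*5^1*7^2* 13^1*263^1*643^1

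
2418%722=252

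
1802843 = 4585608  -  2782765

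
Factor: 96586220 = 2^2*  5^1*977^1*4943^1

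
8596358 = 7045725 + 1550633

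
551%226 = 99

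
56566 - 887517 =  - 830951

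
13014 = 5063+7951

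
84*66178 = 5558952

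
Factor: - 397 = -397^1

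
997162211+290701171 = 1287863382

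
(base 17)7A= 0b10000001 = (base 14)93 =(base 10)129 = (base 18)73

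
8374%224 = 86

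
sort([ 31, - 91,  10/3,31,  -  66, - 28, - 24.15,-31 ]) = [-91,  -  66, - 31, - 28 , - 24.15, 10/3, 31,31 ] 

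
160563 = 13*12351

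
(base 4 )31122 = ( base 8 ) 1532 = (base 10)858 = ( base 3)1011210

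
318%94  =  36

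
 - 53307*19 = -1012833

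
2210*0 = 0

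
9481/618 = 15 + 211/618 = 15.34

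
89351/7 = 12764 + 3/7 = 12764.43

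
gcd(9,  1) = 1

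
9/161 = 9/161 = 0.06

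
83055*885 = 73503675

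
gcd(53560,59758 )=2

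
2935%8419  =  2935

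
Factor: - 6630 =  - 2^1*3^1*5^1*13^1*17^1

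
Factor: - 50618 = -2^1*25309^1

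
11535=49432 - 37897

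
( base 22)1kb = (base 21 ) 22B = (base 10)935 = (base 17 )340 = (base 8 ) 1647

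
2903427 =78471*37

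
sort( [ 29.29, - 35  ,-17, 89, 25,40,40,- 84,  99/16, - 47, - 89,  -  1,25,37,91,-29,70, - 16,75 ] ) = [ - 89, - 84, - 47, - 35,-29, - 17, - 16,-1,99/16, 25,25,29.29,37 , 40,40, 70,75  ,  89,91]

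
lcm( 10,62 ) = 310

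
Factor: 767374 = 2^1*31^1*12377^1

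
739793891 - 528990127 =210803764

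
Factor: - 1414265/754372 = -2^( - 2)*5^1*19^1 * 103^(-1)*1831^( - 1)*14887^1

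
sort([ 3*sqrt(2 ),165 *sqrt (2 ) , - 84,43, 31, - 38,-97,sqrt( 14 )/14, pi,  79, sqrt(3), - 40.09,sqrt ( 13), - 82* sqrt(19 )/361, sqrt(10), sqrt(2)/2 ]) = [ - 97,-84, - 40.09, - 38,  -  82 * sqrt(19) /361,sqrt(14)/14, sqrt( 2)/2 , sqrt(3 ), pi, sqrt( 10 ), sqrt (13), 3*sqrt(2), 31, 43, 79,165*sqrt ( 2)] 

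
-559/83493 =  - 559/83493=- 0.01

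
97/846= 97/846 = 0.11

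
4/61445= 4/61445 = 0.00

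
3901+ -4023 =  - 122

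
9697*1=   9697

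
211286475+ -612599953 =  - 401313478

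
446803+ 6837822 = 7284625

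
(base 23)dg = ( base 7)630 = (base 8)473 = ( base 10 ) 315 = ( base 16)13B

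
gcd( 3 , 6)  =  3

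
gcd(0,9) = 9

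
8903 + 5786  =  14689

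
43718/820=53+129/410 = 53.31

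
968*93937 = 90931016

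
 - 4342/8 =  - 543 + 1/4 = - 542.75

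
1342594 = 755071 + 587523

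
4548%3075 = 1473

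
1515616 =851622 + 663994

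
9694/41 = 9694/41 = 236.44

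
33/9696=11/3232 = 0.00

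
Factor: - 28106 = - 2^1*13^1*23^1*47^1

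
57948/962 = 28974/481 = 60.24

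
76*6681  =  507756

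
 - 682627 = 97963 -780590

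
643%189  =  76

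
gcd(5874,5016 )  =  66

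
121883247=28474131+93409116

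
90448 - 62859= 27589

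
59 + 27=86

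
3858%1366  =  1126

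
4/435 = 4/435 = 0.01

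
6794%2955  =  884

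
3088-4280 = - 1192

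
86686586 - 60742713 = 25943873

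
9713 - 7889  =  1824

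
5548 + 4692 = 10240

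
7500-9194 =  - 1694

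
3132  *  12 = 37584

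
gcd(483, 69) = 69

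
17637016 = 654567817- 636930801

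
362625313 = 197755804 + 164869509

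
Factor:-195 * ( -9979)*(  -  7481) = -14557315305 = -  3^1* 5^1* 13^1 *17^1*587^1*7481^1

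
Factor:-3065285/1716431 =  - 5^1*43^( - 1)*167^1 *179^ (  -  1 )* 223^(  -  1 )* 3671^1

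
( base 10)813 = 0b1100101101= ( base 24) 19L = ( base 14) 421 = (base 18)293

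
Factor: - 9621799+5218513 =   -  4403286 = - 2^1*3^2 * 43^1*5689^1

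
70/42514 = 35/21257 = 0.00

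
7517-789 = 6728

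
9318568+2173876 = 11492444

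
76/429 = 76/429 = 0.18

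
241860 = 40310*6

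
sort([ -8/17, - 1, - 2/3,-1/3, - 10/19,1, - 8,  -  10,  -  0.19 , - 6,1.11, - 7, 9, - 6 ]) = [ - 10, - 8, - 7, - 6,-6, - 1,-2/3, - 10/19, - 8/17, - 1/3, - 0.19,1, 1.11,9 ]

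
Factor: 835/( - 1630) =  - 167/326 = - 2^( - 1 )*163^ ( - 1)*167^1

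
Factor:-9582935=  - 5^1*19^1*149^1*677^1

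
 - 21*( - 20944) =439824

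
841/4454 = 841/4454 = 0.19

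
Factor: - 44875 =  - 5^3*359^1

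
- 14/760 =-7/380 = - 0.02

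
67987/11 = 67987/11   =  6180.64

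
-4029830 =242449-4272279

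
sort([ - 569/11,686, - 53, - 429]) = [ - 429 , - 53,- 569/11, 686] 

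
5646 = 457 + 5189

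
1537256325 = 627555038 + 909701287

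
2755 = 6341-3586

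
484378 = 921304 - 436926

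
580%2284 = 580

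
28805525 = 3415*8435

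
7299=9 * 811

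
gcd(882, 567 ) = 63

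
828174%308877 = 210420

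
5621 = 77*73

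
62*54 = 3348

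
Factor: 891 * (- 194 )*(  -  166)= 2^2*3^4*11^1*83^1*97^1 = 28693764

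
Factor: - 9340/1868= - 5^1 = - 5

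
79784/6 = 39892/3 = 13297.33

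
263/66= 263/66 =3.98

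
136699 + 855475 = 992174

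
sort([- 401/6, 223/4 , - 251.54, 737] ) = [ - 251.54, - 401/6, 223/4, 737]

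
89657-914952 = -825295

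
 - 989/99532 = -1 + 98543/99532 = -  0.01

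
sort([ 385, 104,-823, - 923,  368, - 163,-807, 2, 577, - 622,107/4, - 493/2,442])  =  [ - 923, -823, - 807, -622, - 493/2, - 163,2,107/4 , 104,368,385, 442,577 ] 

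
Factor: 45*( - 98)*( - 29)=127890 = 2^1 * 3^2*5^1*7^2*29^1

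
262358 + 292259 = 554617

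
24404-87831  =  -63427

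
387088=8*48386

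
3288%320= 88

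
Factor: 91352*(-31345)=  - 2863428440 = - 2^3*5^1*19^1 * 601^1* 6269^1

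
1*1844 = 1844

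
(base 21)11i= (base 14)264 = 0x1e0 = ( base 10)480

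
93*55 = 5115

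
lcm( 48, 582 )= 4656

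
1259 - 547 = 712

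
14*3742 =52388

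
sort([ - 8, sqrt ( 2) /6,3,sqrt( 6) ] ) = [ - 8,sqrt( 2) /6,sqrt( 6), 3]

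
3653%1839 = 1814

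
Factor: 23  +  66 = 89^1=89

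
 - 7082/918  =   - 3541/459 = - 7.71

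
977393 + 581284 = 1558677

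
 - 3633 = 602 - 4235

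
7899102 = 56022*141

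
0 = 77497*0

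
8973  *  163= 1462599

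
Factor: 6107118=2^1*3^1*43^1*23671^1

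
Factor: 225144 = 2^3* 3^2 * 53^1*59^1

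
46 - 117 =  - 71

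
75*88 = 6600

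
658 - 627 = 31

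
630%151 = 26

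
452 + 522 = 974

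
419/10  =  41 + 9/10 = 41.90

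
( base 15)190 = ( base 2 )101101000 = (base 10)360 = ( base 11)2A8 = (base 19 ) II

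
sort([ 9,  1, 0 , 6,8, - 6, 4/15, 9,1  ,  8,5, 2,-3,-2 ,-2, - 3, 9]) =[ - 6, - 3, - 3,-2, - 2, 0, 4/15, 1 , 1, 2, 5, 6, 8 , 8, 9,9, 9] 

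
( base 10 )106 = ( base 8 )152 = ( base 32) 3a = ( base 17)64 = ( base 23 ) 4e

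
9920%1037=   587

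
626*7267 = 4549142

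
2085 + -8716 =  - 6631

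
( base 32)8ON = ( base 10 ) 8983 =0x2317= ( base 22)IC7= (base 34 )7Q7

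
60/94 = 30/47 = 0.64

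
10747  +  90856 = 101603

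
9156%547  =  404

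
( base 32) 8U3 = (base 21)kfk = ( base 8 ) 21703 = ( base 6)110215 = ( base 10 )9155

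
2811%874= 189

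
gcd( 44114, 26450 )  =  46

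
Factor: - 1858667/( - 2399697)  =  3^( - 2)*31^1*59957^1*266633^( - 1 ) 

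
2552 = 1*2552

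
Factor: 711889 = 711889^1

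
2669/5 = 2669/5=533.80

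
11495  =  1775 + 9720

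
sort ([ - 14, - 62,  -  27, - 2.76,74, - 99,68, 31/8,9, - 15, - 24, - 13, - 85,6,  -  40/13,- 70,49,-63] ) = [-99, - 85, - 70, - 63, -62, - 27, - 24, - 15, - 14, - 13, - 40/13, - 2.76,31/8,6, 9, 49, 68,  74]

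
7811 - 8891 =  - 1080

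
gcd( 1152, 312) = 24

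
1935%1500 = 435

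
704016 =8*88002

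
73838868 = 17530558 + 56308310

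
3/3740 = 3/3740 = 0.00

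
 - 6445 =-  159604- -153159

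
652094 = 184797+467297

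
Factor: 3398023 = 113^1*30071^1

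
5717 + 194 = 5911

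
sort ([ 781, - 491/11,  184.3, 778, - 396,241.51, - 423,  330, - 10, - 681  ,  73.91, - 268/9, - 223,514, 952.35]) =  [-681, - 423, - 396, - 223, - 491/11, - 268/9, - 10,73.91,184.3 , 241.51 , 330,514,778 , 781,952.35 ] 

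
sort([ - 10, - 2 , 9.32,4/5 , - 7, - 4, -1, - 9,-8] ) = [-10, - 9 , - 8,  -  7,  -  4 , - 2, - 1, 4/5,9.32 ]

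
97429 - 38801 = 58628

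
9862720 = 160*61642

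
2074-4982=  - 2908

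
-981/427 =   -  3+300/427 = - 2.30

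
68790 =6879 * 10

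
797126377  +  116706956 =913833333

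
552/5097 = 184/1699 = 0.11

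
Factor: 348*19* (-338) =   -  2234856 =- 2^3*3^1*13^2*19^1*29^1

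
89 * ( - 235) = - 20915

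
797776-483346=314430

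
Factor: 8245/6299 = 5^1 * 17^1*97^1*6299^( - 1)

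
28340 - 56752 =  - 28412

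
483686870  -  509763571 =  -26076701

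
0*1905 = 0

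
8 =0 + 8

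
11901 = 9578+2323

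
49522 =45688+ 3834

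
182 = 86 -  -96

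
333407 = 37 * 9011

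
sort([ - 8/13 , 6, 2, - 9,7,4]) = [  -  9 , - 8/13, 2, 4 , 6, 7]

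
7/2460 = 7/2460 = 0.00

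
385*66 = 25410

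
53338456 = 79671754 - 26333298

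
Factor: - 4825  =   - 5^2*193^1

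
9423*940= 8857620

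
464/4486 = 232/2243 = 0.10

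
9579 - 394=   9185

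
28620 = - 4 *( - 7155 ) 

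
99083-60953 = 38130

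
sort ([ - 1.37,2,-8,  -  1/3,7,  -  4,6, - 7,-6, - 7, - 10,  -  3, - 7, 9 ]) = [ - 10, - 8,-7  ,-7, -7,  -  6,-4, - 3, - 1.37,- 1/3 , 2,6, 7 , 9] 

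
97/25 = 3 + 22/25 = 3.88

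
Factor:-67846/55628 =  - 33923/27814 = - 2^( - 1 )*13907^(-1 )*33923^1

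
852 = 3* 284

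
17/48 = 17/48 = 0.35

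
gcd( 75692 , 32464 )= 4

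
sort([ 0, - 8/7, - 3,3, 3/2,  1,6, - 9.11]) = [  -  9.11,  -  3, - 8/7,0, 1, 3/2, 3, 6]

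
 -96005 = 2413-98418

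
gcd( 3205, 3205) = 3205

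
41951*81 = 3398031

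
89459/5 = 89459/5 = 17891.80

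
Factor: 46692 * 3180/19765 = 29696112/3953 = 2^4*3^3*53^1 * 59^( - 1)*67^( - 1)*1297^1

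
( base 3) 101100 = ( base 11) 234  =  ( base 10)279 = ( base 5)2104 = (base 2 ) 100010111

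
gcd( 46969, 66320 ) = 1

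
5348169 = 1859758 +3488411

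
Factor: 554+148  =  2^1*3^3*13^1 =702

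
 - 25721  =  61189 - 86910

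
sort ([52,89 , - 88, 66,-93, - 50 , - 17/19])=[ - 93, - 88, - 50, - 17/19, 52,  66,89 ]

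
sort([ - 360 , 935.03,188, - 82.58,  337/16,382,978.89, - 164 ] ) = [ - 360, - 164,-82.58,337/16,188,  382, 935.03,978.89 ] 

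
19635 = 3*6545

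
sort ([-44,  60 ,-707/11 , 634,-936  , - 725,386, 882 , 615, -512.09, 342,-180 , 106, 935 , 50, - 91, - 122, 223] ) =[ - 936 ,- 725, - 512.09, - 180, -122,-91,- 707/11,- 44,50,  60 , 106,223, 342 , 386 , 615 , 634 , 882,935] 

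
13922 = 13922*1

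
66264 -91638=-25374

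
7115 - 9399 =  -  2284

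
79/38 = 79/38 = 2.08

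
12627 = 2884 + 9743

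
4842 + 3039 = 7881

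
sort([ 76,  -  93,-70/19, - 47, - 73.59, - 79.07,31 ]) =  [ - 93, - 79.07 ,  -  73.59, - 47, - 70/19 , 31,76 ]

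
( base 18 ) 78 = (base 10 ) 134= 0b10000110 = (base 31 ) 4a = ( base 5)1014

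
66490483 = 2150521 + 64339962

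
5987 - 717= 5270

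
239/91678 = 239/91678 = 0.00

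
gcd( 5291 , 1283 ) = 1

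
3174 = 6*529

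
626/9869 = 626/9869 = 0.06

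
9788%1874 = 418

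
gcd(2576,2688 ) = 112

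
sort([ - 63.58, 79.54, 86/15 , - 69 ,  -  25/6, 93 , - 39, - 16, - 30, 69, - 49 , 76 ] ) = [ - 69, - 63.58, - 49,  -  39 ,- 30, - 16, - 25/6, 86/15,  69, 76, 79.54, 93 ]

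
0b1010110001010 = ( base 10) 5514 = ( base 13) 2682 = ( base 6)41310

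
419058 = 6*69843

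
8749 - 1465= 7284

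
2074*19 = 39406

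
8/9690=4/4845 =0.00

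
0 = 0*1664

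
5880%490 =0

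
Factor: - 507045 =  - 3^1*5^1*7^1* 11^1 * 439^1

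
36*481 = 17316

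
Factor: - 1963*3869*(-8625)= 65505555375 = 3^1*5^3*13^1*23^1*53^1 * 73^1*151^1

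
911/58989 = 911/58989= 0.02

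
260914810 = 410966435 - 150051625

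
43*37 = 1591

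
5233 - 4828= 405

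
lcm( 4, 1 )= 4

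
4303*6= 25818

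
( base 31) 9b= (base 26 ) B4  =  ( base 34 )8I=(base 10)290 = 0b100100010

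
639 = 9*71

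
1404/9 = 156 = 156.00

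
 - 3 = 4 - 7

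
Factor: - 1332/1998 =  - 2^1*3^ ( - 1) = - 2/3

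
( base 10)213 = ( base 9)256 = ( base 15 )e3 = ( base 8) 325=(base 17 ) C9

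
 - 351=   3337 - 3688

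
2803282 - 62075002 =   -  59271720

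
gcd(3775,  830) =5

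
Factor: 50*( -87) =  - 4350= -2^1*3^1*5^2*29^1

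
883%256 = 115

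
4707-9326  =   - 4619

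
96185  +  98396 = 194581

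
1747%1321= 426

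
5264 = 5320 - 56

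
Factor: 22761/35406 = 9/14  =  2^( - 1 ) * 3^2*7^(- 1) 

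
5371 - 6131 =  - 760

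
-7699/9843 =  - 7699/9843 = - 0.78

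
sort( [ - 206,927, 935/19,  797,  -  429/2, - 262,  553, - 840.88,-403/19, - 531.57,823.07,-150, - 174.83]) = [ - 840.88,-531.57, - 262, - 429/2,-206, - 174.83, - 150, - 403/19,  935/19,553,797,823.07, 927]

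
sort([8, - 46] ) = [ -46,8]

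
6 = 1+5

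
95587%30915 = 2842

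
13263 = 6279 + 6984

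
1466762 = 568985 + 897777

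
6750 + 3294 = 10044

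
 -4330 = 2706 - 7036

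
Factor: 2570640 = 2^4 * 3^1*5^1* 10711^1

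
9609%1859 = 314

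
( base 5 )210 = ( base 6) 131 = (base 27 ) 21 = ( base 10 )55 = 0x37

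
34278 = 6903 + 27375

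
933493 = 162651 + 770842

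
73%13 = 8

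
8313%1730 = 1393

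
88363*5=441815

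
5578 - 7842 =  -  2264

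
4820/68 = 70 + 15/17 = 70.88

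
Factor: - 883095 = -3^1*5^1*113^1*521^1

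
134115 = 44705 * 3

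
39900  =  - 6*(-6650 )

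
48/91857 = 16/30619 = 0.00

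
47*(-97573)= - 4585931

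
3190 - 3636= - 446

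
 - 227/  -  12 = 18 + 11/12  =  18.92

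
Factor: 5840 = 2^4*5^1*73^1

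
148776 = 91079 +57697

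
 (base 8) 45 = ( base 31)16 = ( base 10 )37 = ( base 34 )13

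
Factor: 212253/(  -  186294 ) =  - 2^( - 1 )*61^(-1)* 139^1 = -139/122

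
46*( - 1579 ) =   -  72634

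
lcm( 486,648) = 1944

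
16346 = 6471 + 9875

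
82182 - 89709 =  - 7527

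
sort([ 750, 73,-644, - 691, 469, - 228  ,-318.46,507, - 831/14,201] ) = [ - 691,-644,-318.46, - 228, - 831/14, 73, 201, 469,507, 750 ]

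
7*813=5691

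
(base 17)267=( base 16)2AF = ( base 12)493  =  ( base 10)687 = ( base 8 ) 1257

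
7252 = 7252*1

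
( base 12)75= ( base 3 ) 10022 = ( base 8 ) 131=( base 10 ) 89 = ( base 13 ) 6B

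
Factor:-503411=-29^1 * 17359^1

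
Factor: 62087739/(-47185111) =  - 3^1*7^1 *37^1*601^(- 1 )*78511^(-1)*79907^1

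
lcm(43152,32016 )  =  992496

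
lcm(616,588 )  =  12936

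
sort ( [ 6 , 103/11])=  [6,103/11 ]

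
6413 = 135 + 6278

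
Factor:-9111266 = - 2^1*23^1  *  41^1* 4831^1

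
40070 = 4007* 10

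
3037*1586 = 4816682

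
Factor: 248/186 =2^2 * 3^( - 1) = 4/3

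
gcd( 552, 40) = 8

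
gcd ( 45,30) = 15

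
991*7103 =7039073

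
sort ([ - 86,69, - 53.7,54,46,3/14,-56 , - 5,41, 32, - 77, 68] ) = [ - 86,  -  77,-56, - 53.7, -5, 3/14, 32,41,46, 54,  68,69 ] 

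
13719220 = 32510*422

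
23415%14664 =8751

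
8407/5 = 1681 + 2/5 = 1681.40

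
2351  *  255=599505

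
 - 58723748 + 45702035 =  - 13021713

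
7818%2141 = 1395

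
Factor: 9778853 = 7^1*1396979^1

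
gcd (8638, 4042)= 2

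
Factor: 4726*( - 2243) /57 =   -  10600418/57 = - 2^1*3^( - 1 )*17^1*19^( - 1 )*139^1*2243^1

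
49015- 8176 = 40839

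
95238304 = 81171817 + 14066487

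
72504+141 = 72645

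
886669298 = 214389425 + 672279873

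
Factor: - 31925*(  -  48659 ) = 5^2*13^1* 19^1*197^1*1277^1=1553438575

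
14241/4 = 3560+1/4 = 3560.25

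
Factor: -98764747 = - 17^1*379^1*15329^1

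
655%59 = 6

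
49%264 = 49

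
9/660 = 3/220 = 0.01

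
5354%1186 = 610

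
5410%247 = 223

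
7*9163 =64141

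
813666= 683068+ 130598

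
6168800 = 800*7711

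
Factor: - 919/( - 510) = 2^ ( - 1)*3^ ( - 1)*5^ (-1) *17^( - 1)*919^1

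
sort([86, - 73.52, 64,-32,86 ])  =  [-73.52, - 32,64,  86, 86 ]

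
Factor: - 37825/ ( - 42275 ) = 17/19 = 17^1 *19^(-1 )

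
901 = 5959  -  5058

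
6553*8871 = 58131663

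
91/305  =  91/305 =0.30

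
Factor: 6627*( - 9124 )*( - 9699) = 2^2*3^2 * 47^2*53^1*61^1*2281^1 = 586447590852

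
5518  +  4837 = 10355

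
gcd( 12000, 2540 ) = 20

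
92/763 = 92/763 = 0.12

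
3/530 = 3/530 = 0.01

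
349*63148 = 22038652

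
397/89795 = 397/89795 = 0.00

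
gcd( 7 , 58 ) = 1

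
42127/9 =4680 + 7/9 = 4680.78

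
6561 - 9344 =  - 2783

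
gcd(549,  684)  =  9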